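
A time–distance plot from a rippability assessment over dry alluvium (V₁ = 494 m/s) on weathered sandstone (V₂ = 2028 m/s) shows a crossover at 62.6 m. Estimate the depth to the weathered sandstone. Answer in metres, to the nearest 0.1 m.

24.4 m

x_cross = 2h·√((V₂+V₁)/(V₂−V₁)) → h = x_cross / (2·√((V₂+V₁)/(V₂−V₁))).
√((V₂+V₁)/(V₂−V₁)) = √((2028+494)/(2028−494)) = 1.2822.
h = 62.6 / (2·1.2822) = 24.41 m.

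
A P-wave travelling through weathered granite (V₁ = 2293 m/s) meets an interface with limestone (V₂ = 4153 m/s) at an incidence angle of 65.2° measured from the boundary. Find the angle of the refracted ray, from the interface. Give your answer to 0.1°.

Convert to the normal: θ₁ = 90° − 65.2° = 24.8°.
Snell's law: sin θ₂ = (V₂/V₁)·sin θ₁ = (4153/2293)·sin 24.8° = 0.7597.
θ₂ = arcsin 0.7597 = 49.44° from the normal.
From the interface: 90° − 49.44° = 40.56°.

40.6°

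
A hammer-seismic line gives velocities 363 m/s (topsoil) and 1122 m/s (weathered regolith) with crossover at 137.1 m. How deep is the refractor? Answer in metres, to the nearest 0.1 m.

49.0 m

h = (x_cross/2)·√((V₂−V₁)/(V₂+V₁)).
(V₂−V₁)/(V₂+V₁) = (1122−363)/(1122+363) = 0.5111; √ = 0.7149.
h = (137.1/2)·0.7149 = 49.01 m.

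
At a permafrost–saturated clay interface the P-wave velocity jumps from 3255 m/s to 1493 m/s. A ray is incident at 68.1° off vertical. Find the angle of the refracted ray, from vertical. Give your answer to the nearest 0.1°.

25.2°

Snell's law: sin θ₂ = (V₂/V₁)·sin θ₁ = (1493/3255)·sin 68.1° = 0.4256.
θ₂ = arcsin 0.4256 = 25.19° from the normal.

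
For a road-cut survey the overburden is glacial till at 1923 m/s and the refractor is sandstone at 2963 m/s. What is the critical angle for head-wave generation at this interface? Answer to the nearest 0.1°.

40.5°

At critical incidence the refracted ray runs along the interface (θ₂ = 90°), so sin θ_c = V₁/V₂.
θ_c = arcsin(1923/2963) = arcsin 0.6490 = 40.47°.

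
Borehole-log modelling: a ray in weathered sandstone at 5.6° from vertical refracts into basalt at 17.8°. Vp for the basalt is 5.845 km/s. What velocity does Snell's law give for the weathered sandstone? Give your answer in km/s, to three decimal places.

1.866 km/s

Snell's law: sin 5.6°/V₁ = sin 17.8°/V₂.
V₁ = V₂·sin 5.6°/sin 17.8° = 5.845 × 0.3192 = 1.866 km/s.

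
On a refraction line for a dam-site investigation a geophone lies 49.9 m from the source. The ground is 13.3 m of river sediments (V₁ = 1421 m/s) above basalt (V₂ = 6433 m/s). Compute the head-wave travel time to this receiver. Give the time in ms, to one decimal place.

t = x/V₂ + 2h·√(V₂²−V₁²)/(V₁V₂).
√(V₂²−V₁²) = √(6433²−1421²) = 6274.1 m/s; delay term = 2·13.3·6274.1/(1421·6433) = 0.01826 s.
t = 49.9/6433 + 0.01826 = 0.02601 s.

26.0 ms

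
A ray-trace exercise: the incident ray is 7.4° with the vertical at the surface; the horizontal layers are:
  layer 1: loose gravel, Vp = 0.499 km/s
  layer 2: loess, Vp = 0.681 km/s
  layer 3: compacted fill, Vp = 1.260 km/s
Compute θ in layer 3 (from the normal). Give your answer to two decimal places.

Ray parameter p = sin 7.4° / 0.499 = 2.5811e-01 s/km.
sin θ_3 = p·V_3 = 2.5811e-01 × 1.260 = 0.3252.
θ_3 = 18.98° from the vertical.

18.98°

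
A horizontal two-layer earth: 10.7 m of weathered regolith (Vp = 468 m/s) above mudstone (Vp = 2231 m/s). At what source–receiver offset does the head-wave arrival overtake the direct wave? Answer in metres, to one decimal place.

26.5 m

θ_c = arcsin(468/2231) = 12.11°, so cos θ_c = 0.9778 and tᵢ = 2h cos θ_c/V₁ = 0.0447 s.
At crossover x/V₁ = x/V₂ + tᵢ ⇒ x = tᵢ/(1/V₁ − 1/V₂) = 0.04471/(2.1368e-03 − 4.4823e-04) = 26.48 m.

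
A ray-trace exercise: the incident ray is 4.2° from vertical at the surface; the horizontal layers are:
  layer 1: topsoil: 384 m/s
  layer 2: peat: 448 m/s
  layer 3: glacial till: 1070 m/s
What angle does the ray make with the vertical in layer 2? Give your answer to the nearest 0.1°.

4.9°

Ray parameter p = sin 4.2° / 384 = 1.9072e-04 s/m.
sin θ_2 = p·V_2 = 1.9072e-04 × 448 = 0.0854.
θ_2 = arcsin 0.0854 = 4.90°.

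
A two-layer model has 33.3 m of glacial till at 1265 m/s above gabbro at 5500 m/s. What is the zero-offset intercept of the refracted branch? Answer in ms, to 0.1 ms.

tᵢ = 2h·√(V₂²−V₁²)/(V₁V₂).
√(V₂²−V₁²) = √(5500²−1265²) = 5352.5 m/s.
tᵢ = 2·33.3·5352.5/(1265·5500) = 0.05124 s.

51.2 ms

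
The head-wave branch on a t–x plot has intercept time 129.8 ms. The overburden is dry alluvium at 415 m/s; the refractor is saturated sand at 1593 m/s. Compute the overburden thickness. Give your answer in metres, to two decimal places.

h = tᵢ·V₁·V₂ / (2·√(V₂²−V₁²)).
√(V₂²−V₁²) = √(1593² − 415²) = 1538.0 m/s.
h = 0.1298 s × 415 × 1593 / (2 × 1538.0) = 27.90 m.

27.90 m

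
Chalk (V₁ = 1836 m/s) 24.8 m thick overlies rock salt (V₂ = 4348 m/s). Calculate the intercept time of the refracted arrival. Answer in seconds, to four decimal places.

tᵢ = 2h·√(V₂²−V₁²)/(V₁V₂).
√(V₂²−V₁²) = √(4348²−1836²) = 3941.3 m/s.
tᵢ = 2·24.8·3941.3/(1836·4348) = 0.02449 s.

0.0245 s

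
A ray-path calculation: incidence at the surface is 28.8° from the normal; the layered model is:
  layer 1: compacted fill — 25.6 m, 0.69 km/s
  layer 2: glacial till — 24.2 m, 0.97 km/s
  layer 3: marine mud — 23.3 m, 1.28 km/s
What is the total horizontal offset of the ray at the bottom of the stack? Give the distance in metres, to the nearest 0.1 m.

Apply Snell's law at each interface; in layer i the horizontal offset is hᵢ·tan θᵢ.
Layer 1: θ = 28.80°; offset = 25.6·tan 28.80° = 14.074 m.
Layer 2: sin θ = 0.97·sin 28.8°/0.69 = 0.6772, θ = 42.63°; offset = 24.2·tan 42.63° = 22.276 m.
Layer 3: sin θ = 1.28·sin 28.8°/0.69 = 0.8937, θ = 63.34°; offset = 23.3·tan 63.34° = 46.408 m.
Summing the layer offsets gives 82.758 m.

82.8 m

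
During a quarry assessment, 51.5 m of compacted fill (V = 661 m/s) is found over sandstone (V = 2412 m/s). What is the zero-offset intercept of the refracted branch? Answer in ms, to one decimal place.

149.9 ms

θ_c = arcsin(V₁/V₂) = arcsin(661/2412) = 15.91°; cos θ_c = 0.9617.
tᵢ = 2h·cos θ_c / V₁ = 2·51.5·0.9617 / 661 = 0.14986 s.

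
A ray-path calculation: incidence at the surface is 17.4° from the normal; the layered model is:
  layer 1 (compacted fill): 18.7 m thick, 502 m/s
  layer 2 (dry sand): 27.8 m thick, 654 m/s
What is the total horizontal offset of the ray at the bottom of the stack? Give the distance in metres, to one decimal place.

Apply Snell's law at each interface; in layer i the horizontal offset is hᵢ·tan θᵢ.
Layer 1: θ = 17.40°; offset = 18.7·tan 17.40° = 5.860 m.
Layer 2: sin θ = 654·sin 17.4°/502 = 0.3896, θ = 22.93°; offset = 27.8·tan 22.93° = 11.760 m.
Σ offsets = 17.620 m.

17.6 m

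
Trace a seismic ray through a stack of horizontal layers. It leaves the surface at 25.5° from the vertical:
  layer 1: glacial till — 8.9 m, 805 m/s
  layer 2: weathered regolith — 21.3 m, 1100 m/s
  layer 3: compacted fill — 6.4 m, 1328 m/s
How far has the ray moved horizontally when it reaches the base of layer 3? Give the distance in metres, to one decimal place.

26.2 m

Ray parameter p = sin 25.5° / 805 m/s = 5.3480e-04 s/m.
Layer 1: θ = 25.50°; offset = 8.9·tan 25.50° = 4.245 m.
Layer 2: sin θ = p·1100 = 0.5883 → θ = 36.03°; offset = 21.3·tan 36.03° = 15.495 m.
Layer 3: sin θ = p·1328 = 0.7102 → θ = 45.25°; offset = 6.4·tan 45.25° = 6.457 m.
Σ offsets = 26.197 m.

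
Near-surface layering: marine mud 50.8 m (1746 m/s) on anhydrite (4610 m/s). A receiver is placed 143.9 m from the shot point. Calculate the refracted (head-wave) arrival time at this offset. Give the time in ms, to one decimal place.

θ_c = arcsin(V₁/V₂) = arcsin(1746/4610) = 22.26°, cos θ_c = 0.9255.
Intercept time tᵢ = 2h cos θ_c / V₁ = 2·50.8·0.9255/1746 = 0.05386 s.
t = x/V₂ + tᵢ = 143.9/4610 + 0.05386 = 0.08507 s.

85.1 ms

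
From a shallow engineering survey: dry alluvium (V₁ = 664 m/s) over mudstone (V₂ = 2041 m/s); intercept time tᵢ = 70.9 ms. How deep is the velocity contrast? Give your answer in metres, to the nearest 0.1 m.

θ_c = arcsin(664/2041) = 18.99°; cos θ_c = 0.9456.
tᵢ = 2h cos θ_c/V₁ ⇒ h = tᵢ·V₁/(2 cos θ_c) = 0.0709·664/(2·0.9456) = 24.89 m.

24.9 m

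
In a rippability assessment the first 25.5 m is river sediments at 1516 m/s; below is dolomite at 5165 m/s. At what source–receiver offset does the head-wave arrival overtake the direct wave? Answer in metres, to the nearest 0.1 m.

69.0 m

x_cross = 2h·√((V₂+V₁)/(V₂−V₁)).
(V₂+V₁)/(V₂−V₁) = (5165+1516)/(5165−1516) = 1.8309; √ = 1.3531.
x_cross = 2·25.5·1.3531 = 69.01 m.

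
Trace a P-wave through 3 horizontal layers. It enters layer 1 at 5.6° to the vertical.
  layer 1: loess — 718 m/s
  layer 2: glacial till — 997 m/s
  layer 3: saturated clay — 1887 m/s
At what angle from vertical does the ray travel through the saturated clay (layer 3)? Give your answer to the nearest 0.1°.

14.9°

Ray parameter p = sin 5.6° / 718 = 1.3591e-04 s/m.
sin θ_3 = p·V_3 = 1.3591e-04 × 1887 = 0.2565.
θ_3 = 14.86° from the vertical.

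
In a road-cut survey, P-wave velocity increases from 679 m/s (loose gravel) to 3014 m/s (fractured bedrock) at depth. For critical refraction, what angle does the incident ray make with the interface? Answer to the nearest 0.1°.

77.0°

Critical incidence: sin θ_c = V₁/V₂ = 679/3014 = 0.2253.
θ_c = arcsin 0.2253 = 13.02°.
Measured from the interface: 90° − 13.02° = 76.98°.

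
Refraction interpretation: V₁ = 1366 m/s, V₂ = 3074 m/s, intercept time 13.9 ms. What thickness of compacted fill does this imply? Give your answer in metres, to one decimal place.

10.6 m

θ_c = arcsin(1366/3074) = 26.38°; cos θ_c = 0.8958.
tᵢ = 2h cos θ_c/V₁ ⇒ h = tᵢ·V₁/(2 cos θ_c) = 0.0139·1366/(2·0.8958) = 10.60 m.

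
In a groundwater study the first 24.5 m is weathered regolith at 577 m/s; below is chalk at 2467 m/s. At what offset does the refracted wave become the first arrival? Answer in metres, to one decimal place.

x_cross = 2h·√((V₂+V₁)/(V₂−V₁)).
(V₂+V₁)/(V₂−V₁) = (2467+577)/(2467−577) = 1.6106; √ = 1.2691.
x_cross = 2·24.5·1.2691 = 62.19 m.

62.2 m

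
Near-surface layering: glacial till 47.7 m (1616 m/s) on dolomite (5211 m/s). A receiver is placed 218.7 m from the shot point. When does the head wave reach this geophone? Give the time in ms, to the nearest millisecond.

98 ms

θ_c = arcsin(V₁/V₂) = arcsin(1616/5211) = 18.07°, cos θ_c = 0.9507.
Intercept time tᵢ = 2h cos θ_c / V₁ = 2·47.7·0.9507/1616 = 0.05612 s.
t = x/V₂ + tᵢ = 218.7/5211 + 0.05612 = 0.09809 s.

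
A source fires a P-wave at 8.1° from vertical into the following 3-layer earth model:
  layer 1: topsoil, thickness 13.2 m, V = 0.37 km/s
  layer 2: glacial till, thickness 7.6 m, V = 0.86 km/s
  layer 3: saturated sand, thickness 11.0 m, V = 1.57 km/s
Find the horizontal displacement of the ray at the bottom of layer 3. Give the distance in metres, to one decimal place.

Ray parameter p = sin 8.1° / 0.37 km/s = 3.8081e-01 s/km.
Layer 1: θ = 8.10°; offset = 13.2·tan 8.10° = 1.879 m.
Layer 2: sin θ = p·0.86 = 0.3275 → θ = 19.12°; offset = 7.6·tan 19.12° = 2.634 m.
Layer 3: sin θ = p·1.57 = 0.5979 → θ = 36.72°; offset = 11.0·tan 36.72° = 8.205 m.
Summing the layer offsets gives 12.717 m.

12.7 m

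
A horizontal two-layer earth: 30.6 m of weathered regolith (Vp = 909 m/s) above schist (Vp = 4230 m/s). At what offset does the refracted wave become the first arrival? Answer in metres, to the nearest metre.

76 m

θ_c = arcsin(909/4230) = 12.41°, so cos θ_c = 0.9766 and tᵢ = 2h cos θ_c/V₁ = 0.0658 s.
At crossover x/V₁ = x/V₂ + tᵢ ⇒ x = tᵢ/(1/V₁ − 1/V₂) = 0.06575/(1.1001e-03 − 2.3641e-04) = 76.13 m.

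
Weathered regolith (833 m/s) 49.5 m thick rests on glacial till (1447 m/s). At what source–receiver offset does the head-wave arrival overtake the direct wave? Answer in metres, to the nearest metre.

θ_c = arcsin(833/1447) = 35.15°, so cos θ_c = 0.8177 and tᵢ = 2h cos θ_c/V₁ = 0.0972 s.
At crossover x/V₁ = x/V₂ + tᵢ ⇒ x = tᵢ/(1/V₁ − 1/V₂) = 0.09718/(1.2005e-03 − 6.9109e-04) = 190.77 m.

191 m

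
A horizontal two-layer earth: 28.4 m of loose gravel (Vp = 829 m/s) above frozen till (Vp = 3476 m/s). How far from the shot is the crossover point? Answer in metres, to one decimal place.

x_cross = 2h·√((V₂+V₁)/(V₂−V₁)).
(V₂+V₁)/(V₂−V₁) = (3476+829)/(3476−829) = 1.6264; √ = 1.2753.
x_cross = 2·28.4·1.2753 = 72.44 m.

72.4 m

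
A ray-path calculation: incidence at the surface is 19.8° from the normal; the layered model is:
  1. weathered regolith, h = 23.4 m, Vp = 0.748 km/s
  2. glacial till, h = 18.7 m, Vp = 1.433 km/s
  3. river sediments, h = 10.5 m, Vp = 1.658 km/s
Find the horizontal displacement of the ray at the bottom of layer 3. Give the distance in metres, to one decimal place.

Ray parameter p = sin 19.8° / 0.748 km/s = 4.5286e-01 s/km.
Layer 1: θ = 19.80°; offset = 23.4·tan 19.80° = 8.425 m.
Layer 2: sin θ = p·1.433 = 0.6489 → θ = 40.46°; offset = 18.7·tan 40.46° = 15.950 m.
Layer 3: sin θ = p·1.658 = 0.7508 → θ = 48.66°; offset = 10.5·tan 48.66° = 11.936 m.
Summing the layer offsets gives 36.311 m.

36.3 m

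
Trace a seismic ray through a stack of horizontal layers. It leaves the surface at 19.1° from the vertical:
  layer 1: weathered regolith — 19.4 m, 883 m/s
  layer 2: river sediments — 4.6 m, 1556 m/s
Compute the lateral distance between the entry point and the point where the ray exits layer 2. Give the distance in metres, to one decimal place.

10.0 m

Apply Snell's law at each interface; in layer i the horizontal offset is hᵢ·tan θᵢ.
Layer 1: θ = 19.10°; offset = 19.4·tan 19.10° = 6.718 m.
Layer 2: sin θ = 1556·sin 19.1°/883 = 0.5766, θ = 35.21°; offset = 4.6·tan 35.21° = 3.246 m.
Summing the layer offsets gives 9.964 m.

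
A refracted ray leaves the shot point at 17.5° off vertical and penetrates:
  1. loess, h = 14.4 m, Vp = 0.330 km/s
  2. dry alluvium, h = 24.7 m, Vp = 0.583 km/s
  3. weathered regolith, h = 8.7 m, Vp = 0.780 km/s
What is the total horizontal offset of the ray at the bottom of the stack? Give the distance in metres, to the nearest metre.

29 m

Ray parameter p = sin 17.5° / 0.330 km/s = 9.1123e-01 s/km.
Layer 1: θ = 17.50°; offset = 14.4·tan 17.50° = 4.540 m.
Layer 2: sin θ = p·0.583 = 0.5312 → θ = 32.09°; offset = 24.7·tan 32.09° = 15.488 m.
Layer 3: sin θ = p·0.780 = 0.7108 → θ = 45.30°; offset = 8.7·tan 45.30° = 8.791 m.
Total horizontal offset = 28.819 m.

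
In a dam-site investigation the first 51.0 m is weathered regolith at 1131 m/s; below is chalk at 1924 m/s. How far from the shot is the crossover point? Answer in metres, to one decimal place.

200.2 m

x_cross = 2h·√((V₂+V₁)/(V₂−V₁)).
(V₂+V₁)/(V₂−V₁) = (1924+1131)/(1924−1131) = 3.8525; √ = 1.9628.
x_cross = 2·51.0·1.9628 = 200.20 m.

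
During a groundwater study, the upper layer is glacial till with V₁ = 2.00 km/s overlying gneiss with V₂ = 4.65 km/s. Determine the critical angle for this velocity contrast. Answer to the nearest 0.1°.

25.5°

At critical incidence the refracted ray runs along the interface (θ₂ = 90°), so sin θ_c = V₁/V₂.
θ_c = arcsin(2.00/4.65) = arcsin 0.4301 = 25.47°.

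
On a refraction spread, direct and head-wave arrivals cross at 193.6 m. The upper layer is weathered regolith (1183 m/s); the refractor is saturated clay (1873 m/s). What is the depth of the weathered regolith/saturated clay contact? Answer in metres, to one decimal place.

h = (x_cross/2)·√((V₂−V₁)/(V₂+V₁)).
(V₂−V₁)/(V₂+V₁) = (1873−1183)/(1873+1183) = 0.2258; √ = 0.4752.
h = (193.6/2)·0.4752 = 46.00 m.

46.0 m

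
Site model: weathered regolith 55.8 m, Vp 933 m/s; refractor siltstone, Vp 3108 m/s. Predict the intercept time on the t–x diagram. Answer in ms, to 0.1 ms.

114.1 ms

tᵢ = 2h·√(V₂²−V₁²)/(V₁V₂).
√(V₂²−V₁²) = √(3108²−933²) = 2964.7 m/s.
tᵢ = 2·55.8·2964.7/(933·3108) = 0.11410 s.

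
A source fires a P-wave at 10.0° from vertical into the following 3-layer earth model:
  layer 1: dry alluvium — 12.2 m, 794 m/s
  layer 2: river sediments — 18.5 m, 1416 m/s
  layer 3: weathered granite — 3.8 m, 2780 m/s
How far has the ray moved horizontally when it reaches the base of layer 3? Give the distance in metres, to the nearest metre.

Apply Snell's law at each interface; in layer i the horizontal offset is hᵢ·tan θᵢ.
Layer 1: θ = 10.00°; offset = 12.2·tan 10.00° = 2.151 m.
Layer 2: sin θ = 1416·sin 10.0°/794 = 0.3097, θ = 18.04°; offset = 18.5·tan 18.04° = 6.025 m.
Layer 3: sin θ = 2780·sin 10.0°/794 = 0.6080, θ = 37.44°; offset = 3.8·tan 37.44° = 2.910 m.
Summing the layer offsets gives 11.086 m.

11 m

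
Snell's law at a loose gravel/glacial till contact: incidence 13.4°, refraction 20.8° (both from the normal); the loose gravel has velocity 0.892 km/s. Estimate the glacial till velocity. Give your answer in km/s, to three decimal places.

1.367 km/s

Snell's law: sin 13.4°/V₁ = sin 20.8°/V₂.
V₂ = V₁·sin 20.8°/sin 13.4° = 0.892 × 1.5323 = 1.367 km/s.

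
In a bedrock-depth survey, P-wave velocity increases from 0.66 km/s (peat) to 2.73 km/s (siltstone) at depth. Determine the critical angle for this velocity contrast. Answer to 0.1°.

Critical incidence: sin θ_c = V₁/V₂ = 0.66/2.73 = 0.2418.
θ_c = arcsin 0.2418 = 13.99°.

14.0°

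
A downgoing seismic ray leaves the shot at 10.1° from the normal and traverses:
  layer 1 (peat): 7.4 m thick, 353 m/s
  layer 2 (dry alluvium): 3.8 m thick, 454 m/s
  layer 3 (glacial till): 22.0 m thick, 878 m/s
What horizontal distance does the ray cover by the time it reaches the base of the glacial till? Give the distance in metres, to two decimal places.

Apply Snell's law at each interface; in layer i the horizontal offset is hᵢ·tan θᵢ.
Layer 1: θ = 10.10°; offset = 7.4·tan 10.10° = 1.3181 m.
Layer 2: sin θ = 454·sin 10.1°/353 = 0.2255, θ = 13.03°; offset = 3.8·tan 13.03° = 0.8797 m.
Layer 3: sin θ = 878·sin 10.1°/353 = 0.4362, θ = 25.86°; offset = 22.0·tan 25.86° = 10.6639 m.
Summing the layer offsets gives 12.8618 m.

12.86 m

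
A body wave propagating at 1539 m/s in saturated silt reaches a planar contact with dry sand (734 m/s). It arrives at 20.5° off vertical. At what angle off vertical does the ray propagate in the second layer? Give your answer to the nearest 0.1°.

Snell's law: sin θ₂ = (V₂/V₁)·sin θ₁ = (734/1539)·sin 20.5° = 0.1670.
θ₂ = arcsin 0.1670 = 9.61° from the normal.

9.6°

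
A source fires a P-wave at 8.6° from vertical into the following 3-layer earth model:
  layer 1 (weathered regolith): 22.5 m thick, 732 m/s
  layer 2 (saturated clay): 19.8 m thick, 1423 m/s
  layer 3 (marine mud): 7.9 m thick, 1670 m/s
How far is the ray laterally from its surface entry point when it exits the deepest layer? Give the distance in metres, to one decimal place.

Apply Snell's law at each interface; in layer i the horizontal offset is hᵢ·tan θᵢ.
Layer 1: θ = 8.60°; offset = 22.5·tan 8.60° = 3.403 m.
Layer 2: sin θ = 1423·sin 8.6°/732 = 0.2907, θ = 16.90°; offset = 19.8·tan 16.90° = 6.016 m.
Layer 3: sin θ = 1670·sin 8.6°/732 = 0.3412, θ = 19.95°; offset = 7.9·tan 19.95° = 2.867 m.
Σ offsets = 12.285 m.

12.3 m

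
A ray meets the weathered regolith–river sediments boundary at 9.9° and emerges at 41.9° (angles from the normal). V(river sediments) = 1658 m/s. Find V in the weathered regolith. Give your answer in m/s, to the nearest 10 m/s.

Snell's law: sin 9.9°/V₁ = sin 41.9°/V₂.
V₁ = V₂·sin 9.9°/sin 41.9° = 1658 × 0.2574 = 426.84 m/s.

430 m/s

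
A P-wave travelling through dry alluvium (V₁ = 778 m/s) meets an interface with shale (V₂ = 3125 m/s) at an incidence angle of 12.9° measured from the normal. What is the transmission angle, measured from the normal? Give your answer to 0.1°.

63.7°

Snell's law: sin θ₂ = (V₂/V₁)·sin θ₁ = (3125/778)·sin 12.9° = 0.8967.
θ₂ = arcsin 0.8967 = 63.73° from the normal.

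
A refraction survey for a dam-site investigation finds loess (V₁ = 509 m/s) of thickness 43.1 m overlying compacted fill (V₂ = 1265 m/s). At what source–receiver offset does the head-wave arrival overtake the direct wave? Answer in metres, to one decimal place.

132.0 m

θ_c = arcsin(509/1265) = 23.73°, so cos θ_c = 0.9155 and tᵢ = 2h cos θ_c/V₁ = 0.1550 s.
At crossover x/V₁ = x/V₂ + tᵢ ⇒ x = tᵢ/(1/V₁ − 1/V₂) = 0.15504/(1.9646e-03 − 7.9051e-04) = 132.05 m.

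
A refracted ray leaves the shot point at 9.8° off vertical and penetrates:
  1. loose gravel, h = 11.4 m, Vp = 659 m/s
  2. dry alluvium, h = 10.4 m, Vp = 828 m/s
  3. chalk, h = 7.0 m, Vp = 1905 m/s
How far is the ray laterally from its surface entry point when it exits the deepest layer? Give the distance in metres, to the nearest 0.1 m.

Apply Snell's law at each interface; in layer i the horizontal offset is hᵢ·tan θᵢ.
Layer 1: θ = 9.80°; offset = 11.4·tan 9.80° = 1.969 m.
Layer 2: sin θ = 828·sin 9.8°/659 = 0.2139, θ = 12.35°; offset = 10.4·tan 12.35° = 2.277 m.
Layer 3: sin θ = 1905·sin 9.8°/659 = 0.4920, θ = 29.47°; offset = 7.0·tan 29.47° = 3.956 m.
Summing the layer offsets gives 8.202 m.

8.2 m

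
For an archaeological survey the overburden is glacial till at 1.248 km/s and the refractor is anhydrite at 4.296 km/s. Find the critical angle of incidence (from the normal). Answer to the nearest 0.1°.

16.9°

Critical incidence: sin θ_c = V₁/V₂ = 1.248/4.296 = 0.2905.
θ_c = arcsin 0.2905 = 16.89°.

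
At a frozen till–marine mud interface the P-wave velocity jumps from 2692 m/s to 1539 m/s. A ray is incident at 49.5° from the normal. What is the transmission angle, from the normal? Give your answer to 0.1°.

sin θ₁/V₁ = sin θ₂/V₂ ⇒ sin θ₂ = 1539·sin 49.5°/2692 = 1539·0.7604/2692 = 0.4347.
θ₂ = arcsin 0.4347 = 25.77° from the normal.

25.8°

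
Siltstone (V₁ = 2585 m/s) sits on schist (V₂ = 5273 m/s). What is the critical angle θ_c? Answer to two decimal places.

At critical incidence the refracted ray runs along the interface (θ₂ = 90°), so sin θ_c = V₁/V₂.
θ_c = arcsin(2585/5273) = arcsin 0.4902 = 29.36°.

29.36°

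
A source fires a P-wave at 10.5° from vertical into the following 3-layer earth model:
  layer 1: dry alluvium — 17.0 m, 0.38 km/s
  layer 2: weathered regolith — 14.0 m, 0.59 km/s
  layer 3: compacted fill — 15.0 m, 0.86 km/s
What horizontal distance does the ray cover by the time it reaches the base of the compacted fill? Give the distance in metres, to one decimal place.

p = sin θ₁/V₁ = sin 10.5°/0.38 = 4.7957e-01 s/km is conserved through the stack.
Layer 1: θ = 10.50°; offset = 17.0·tan 10.50° = 3.151 m.
Layer 2: sin θ = p·0.59 = 0.2829 → θ = 16.44°; offset = 14.0·tan 16.44° = 4.130 m.
Layer 3: sin θ = p·0.86 = 0.4124 → θ = 24.36°; offset = 15.0·tan 24.36° = 6.791 m.
Summing the layer offsets gives 14.072 m.

14.1 m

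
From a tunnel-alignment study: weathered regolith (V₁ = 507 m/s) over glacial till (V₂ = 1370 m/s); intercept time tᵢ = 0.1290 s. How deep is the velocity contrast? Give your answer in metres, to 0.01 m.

h = tᵢ·V₁·V₂ / (2·√(V₂²−V₁²)).
√(V₂²−V₁²) = √(1370² − 507²) = 1272.7 m/s.
h = 0.129 s × 507 × 1370 / (2 × 1272.7) = 35.20 m.

35.20 m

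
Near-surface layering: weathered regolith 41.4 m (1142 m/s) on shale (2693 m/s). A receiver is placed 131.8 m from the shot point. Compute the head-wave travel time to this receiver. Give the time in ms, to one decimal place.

114.6 ms

θ_c = arcsin(V₁/V₂) = arcsin(1142/2693) = 25.09°, cos θ_c = 0.9056.
Intercept time tᵢ = 2h cos θ_c / V₁ = 2·41.4·0.9056/1142 = 0.06566 s.
t = x/V₂ + tᵢ = 131.8/2693 + 0.06566 = 0.11460 s.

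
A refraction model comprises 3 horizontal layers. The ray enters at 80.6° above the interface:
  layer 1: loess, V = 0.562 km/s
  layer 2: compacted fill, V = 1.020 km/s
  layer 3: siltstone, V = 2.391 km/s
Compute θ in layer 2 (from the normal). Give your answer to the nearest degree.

17°

From the normal: θ₁ = 90° − 80.6° = 9.4°.
Ray parameter p = sin 9.4° / 0.562 = 2.9062e-01 s/km.
sin θ_2 = p·V_2 = 2.9062e-01 × 1.020 = 0.2964.
θ_2 = 17.24° from the vertical.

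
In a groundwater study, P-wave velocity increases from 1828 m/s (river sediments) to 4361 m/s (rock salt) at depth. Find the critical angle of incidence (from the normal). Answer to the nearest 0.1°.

Critical incidence: sin θ_c = V₁/V₂ = 1828/4361 = 0.4192.
θ_c = arcsin 0.4192 = 24.78°.

24.8°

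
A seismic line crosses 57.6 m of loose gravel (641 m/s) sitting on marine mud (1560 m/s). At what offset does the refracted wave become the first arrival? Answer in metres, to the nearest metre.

178 m

x_cross = 2h·√((V₂+V₁)/(V₂−V₁)).
(V₂+V₁)/(V₂−V₁) = (1560+641)/(1560−641) = 2.3950; √ = 1.5476.
x_cross = 2·57.6·1.5476 = 178.28 m.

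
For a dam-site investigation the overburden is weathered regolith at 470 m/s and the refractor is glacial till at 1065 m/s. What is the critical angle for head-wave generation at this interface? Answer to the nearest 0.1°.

Critical incidence: sin θ_c = V₁/V₂ = 470/1065 = 0.4413.
θ_c = arcsin 0.4413 = 26.19°.

26.2°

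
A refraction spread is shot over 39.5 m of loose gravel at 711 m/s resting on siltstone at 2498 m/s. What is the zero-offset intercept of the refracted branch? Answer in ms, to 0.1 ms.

tᵢ = 2h·√(V₂²−V₁²)/(V₁V₂).
√(V₂²−V₁²) = √(2498²−711²) = 2394.7 m/s.
tᵢ = 2·39.5·2394.7/(711·2498) = 0.10652 s.

106.5 ms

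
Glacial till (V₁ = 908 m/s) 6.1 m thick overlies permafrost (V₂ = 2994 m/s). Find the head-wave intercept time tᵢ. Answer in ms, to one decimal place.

tᵢ = 2h·√(V₂²−V₁²)/(V₁V₂).
√(V₂²−V₁²) = √(2994²−908²) = 2853.0 m/s.
tᵢ = 2·6.1·2853.0/(908·2994) = 0.01280 s.

12.8 ms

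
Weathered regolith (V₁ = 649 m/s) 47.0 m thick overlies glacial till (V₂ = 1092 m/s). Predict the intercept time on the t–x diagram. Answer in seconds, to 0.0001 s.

θ_c = arcsin(V₁/V₂) = arcsin(649/1092) = 36.46°; cos θ_c = 0.8042.
tᵢ = 2h·cos θ_c / V₁ = 2·47.0·0.8042 / 649 = 0.11648 s.

0.1165 s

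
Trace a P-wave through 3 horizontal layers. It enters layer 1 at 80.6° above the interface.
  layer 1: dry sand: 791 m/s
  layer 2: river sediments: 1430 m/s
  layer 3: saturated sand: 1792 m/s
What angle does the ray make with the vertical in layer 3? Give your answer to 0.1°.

From the normal: θ₁ = 90° − 80.6° = 9.4°.
Snell's law across each interface conserves sin θ / V, so sin θ_3 = V_3·sin θ₁/V₁.
sin θ_3 = 1792 × sin 9.4° / 791 = 0.3700.
θ_3 = arcsin 0.3700 = 21.72°.

21.7°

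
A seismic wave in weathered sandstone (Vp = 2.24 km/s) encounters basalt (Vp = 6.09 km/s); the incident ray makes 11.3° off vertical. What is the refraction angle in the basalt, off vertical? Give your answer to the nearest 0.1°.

sin θ₁/V₁ = sin θ₂/V₂ ⇒ sin θ₂ = 6.09·sin 11.3°/2.24 = 6.09·0.1959/2.24 = 0.5327.
θ₂ = arcsin 0.5327 = 32.19° from the normal.

32.2°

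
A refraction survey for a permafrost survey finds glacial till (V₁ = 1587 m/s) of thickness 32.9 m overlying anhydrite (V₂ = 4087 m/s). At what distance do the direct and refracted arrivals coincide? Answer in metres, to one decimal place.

θ_c = arcsin(1587/4087) = 22.85°, so cos θ_c = 0.9215 and tᵢ = 2h cos θ_c/V₁ = 0.0382 s.
At crossover x/V₁ = x/V₂ + tᵢ ⇒ x = tᵢ/(1/V₁ − 1/V₂) = 0.03821/(6.3012e-04 − 2.4468e-04) = 99.13 m.

99.1 m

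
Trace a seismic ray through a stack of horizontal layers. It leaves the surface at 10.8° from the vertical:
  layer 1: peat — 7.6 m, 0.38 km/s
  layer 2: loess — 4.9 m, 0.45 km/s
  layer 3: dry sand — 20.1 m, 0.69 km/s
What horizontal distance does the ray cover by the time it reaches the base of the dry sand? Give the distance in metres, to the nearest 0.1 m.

Apply Snell's law at each interface; in layer i the horizontal offset is hᵢ·tan θᵢ.
Layer 1: θ = 10.80°; offset = 7.6·tan 10.80° = 1.450 m.
Layer 2: sin θ = 0.45·sin 10.8°/0.38 = 0.2219, θ = 12.82°; offset = 4.9·tan 12.82° = 1.115 m.
Layer 3: sin θ = 0.69·sin 10.8°/0.38 = 0.3402, θ = 19.89°; offset = 20.1·tan 19.89° = 7.273 m.
Σ offsets = 9.838 m.

9.8 m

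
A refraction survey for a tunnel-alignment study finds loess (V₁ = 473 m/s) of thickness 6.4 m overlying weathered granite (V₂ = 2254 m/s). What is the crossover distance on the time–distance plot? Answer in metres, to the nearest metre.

x_cross = 2h·√((V₂+V₁)/(V₂−V₁)).
(V₂+V₁)/(V₂−V₁) = (2254+473)/(2254−473) = 1.5312; √ = 1.2374.
x_cross = 2·6.4·1.2374 = 15.84 m.

16 m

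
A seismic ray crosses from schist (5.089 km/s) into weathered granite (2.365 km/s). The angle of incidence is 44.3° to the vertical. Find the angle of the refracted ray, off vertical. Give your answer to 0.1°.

sin θ₁/V₁ = sin θ₂/V₂ ⇒ sin θ₂ = 2.365·sin 44.3°/5.089 = 2.365·0.6984/5.089 = 0.3246.
θ₂ = arcsin 0.3246 = 18.94° from the normal.

18.9°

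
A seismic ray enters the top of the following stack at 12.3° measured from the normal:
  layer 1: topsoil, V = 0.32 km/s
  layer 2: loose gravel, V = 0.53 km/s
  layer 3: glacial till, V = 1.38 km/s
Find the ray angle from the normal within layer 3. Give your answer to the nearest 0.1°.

Ray parameter p = sin 12.3° / 0.32 = 6.6572e-01 s/km.
sin θ_3 = p·V_3 = 6.6572e-01 × 1.38 = 0.9187.
θ_3 = arcsin 0.9187 = 66.74°.

66.7°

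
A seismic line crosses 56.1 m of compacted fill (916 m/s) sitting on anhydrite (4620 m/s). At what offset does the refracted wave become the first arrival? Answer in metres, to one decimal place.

137.2 m

θ_c = arcsin(916/4620) = 11.44°, so cos θ_c = 0.9801 and tᵢ = 2h cos θ_c/V₁ = 0.1201 s.
At crossover x/V₁ = x/V₂ + tᵢ ⇒ x = tᵢ/(1/V₁ − 1/V₂) = 0.12006/(1.0917e-03 − 2.1645e-04) = 137.17 m.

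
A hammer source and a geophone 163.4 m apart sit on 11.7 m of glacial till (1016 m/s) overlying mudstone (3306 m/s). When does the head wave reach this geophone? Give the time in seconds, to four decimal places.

0.0713 s

θ_c = arcsin(V₁/V₂) = arcsin(1016/3306) = 17.90°, cos θ_c = 0.9516.
Intercept time tᵢ = 2h cos θ_c / V₁ = 2·11.7·0.9516/1016 = 0.02192 s.
t = x/V₂ + tᵢ = 163.4/3306 + 0.02192 = 0.07134 s.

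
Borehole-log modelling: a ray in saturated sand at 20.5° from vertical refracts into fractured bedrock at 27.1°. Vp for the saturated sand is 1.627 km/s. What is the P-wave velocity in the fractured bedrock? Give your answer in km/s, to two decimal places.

sin 20.5° = 0.3502; sin 27.1° = 0.4555.
V₂ = V₁·(sin θ₂/sin θ₁) = 1.627·(0.4555/0.3502) = 2.12 km/s.

2.12 km/s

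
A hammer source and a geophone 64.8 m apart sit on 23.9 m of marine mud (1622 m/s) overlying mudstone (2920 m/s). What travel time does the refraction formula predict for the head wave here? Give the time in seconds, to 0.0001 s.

θ_c = arcsin(V₁/V₂) = arcsin(1622/2920) = 33.74°, cos θ_c = 0.8315.
Intercept time tᵢ = 2h cos θ_c / V₁ = 2·23.9·0.8315/1622 = 0.02451 s.
t = x/V₂ + tᵢ = 64.8/2920 + 0.02451 = 0.04670 s.

0.0467 s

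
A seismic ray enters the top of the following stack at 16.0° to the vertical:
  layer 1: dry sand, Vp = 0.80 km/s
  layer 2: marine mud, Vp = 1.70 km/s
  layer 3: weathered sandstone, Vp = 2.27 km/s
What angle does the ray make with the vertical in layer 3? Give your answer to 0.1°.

Ray parameter p = sin 16.0° / 0.80 = 3.4455e-01 s/km.
sin θ_3 = p·V_3 = 3.4455e-01 × 2.27 = 0.7821.
θ_3 = 51.46° from the vertical.

51.5°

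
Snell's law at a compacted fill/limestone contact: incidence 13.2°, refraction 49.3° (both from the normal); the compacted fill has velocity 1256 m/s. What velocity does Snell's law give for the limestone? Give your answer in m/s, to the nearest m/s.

4170 m/s

Snell's law: sin 13.2°/V₁ = sin 49.3°/V₂.
V₂ = V₁·sin 49.3°/sin 13.2° = 1256 × 3.3200 = 4169.97 m/s.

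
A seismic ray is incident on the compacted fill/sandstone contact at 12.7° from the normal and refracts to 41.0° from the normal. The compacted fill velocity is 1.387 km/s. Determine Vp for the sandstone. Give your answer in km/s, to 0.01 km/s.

sin 12.7° = 0.2198; sin 41.0° = 0.6561.
V₂ = V₁·(sin θ₂/sin θ₁) = 1.387·(0.6561/0.2198) = 4.14 km/s.

4.14 km/s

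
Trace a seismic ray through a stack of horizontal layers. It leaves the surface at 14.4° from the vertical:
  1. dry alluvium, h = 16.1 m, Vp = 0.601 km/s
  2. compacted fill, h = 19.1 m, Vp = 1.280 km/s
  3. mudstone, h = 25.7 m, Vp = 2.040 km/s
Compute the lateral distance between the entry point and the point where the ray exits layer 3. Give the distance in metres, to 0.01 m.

Apply Snell's law at each interface; in layer i the horizontal offset is hᵢ·tan θᵢ.
Layer 1: θ = 14.40°; offset = 16.1·tan 14.40° = 4.1338 m.
Layer 2: sin θ = 1.280·sin 14.4°/0.601 = 0.5297, θ = 31.98°; offset = 19.1·tan 31.98° = 11.9268 m.
Layer 3: sin θ = 2.040·sin 14.4°/0.601 = 0.8441, θ = 57.58°; offset = 25.7·tan 57.58° = 40.4651 m.
Total horizontal offset = 56.5257 m.

56.53 m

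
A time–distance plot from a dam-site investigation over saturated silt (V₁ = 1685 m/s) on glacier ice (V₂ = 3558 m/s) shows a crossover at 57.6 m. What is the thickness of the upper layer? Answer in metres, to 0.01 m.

h = (x_cross/2)·√((V₂−V₁)/(V₂+V₁)).
(V₂−V₁)/(V₂+V₁) = (3558−1685)/(3558+1685) = 0.3572; √ = 0.5977.
h = (57.6/2)·0.5977 = 17.21 m.

17.21 m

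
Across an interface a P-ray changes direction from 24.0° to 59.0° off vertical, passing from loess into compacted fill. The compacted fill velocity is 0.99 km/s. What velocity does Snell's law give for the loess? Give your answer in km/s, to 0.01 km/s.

0.47 km/s

Snell's law: sin 24.0°/V₁ = sin 59.0°/V₂.
V₁ = V₂·sin 24.0°/sin 59.0° = 0.99 × 0.4745 = 0.47 km/s.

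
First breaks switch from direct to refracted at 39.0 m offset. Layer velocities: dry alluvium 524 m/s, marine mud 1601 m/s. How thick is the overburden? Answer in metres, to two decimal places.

13.88 m

x_cross = 2h·√((V₂+V₁)/(V₂−V₁)) → h = x_cross / (2·√((V₂+V₁)/(V₂−V₁))).
√((V₂+V₁)/(V₂−V₁)) = √((1601+524)/(1601−524)) = 1.4047.
h = 39.0 / (2·1.4047) = 13.88 m.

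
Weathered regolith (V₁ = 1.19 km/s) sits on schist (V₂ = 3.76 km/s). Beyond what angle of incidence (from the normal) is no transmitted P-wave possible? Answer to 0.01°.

18.45°

At critical incidence the refracted ray runs along the interface (θ₂ = 90°), so sin θ_c = V₁/V₂.
θ_c = arcsin(1.19/3.76) = arcsin 0.3165 = 18.45°.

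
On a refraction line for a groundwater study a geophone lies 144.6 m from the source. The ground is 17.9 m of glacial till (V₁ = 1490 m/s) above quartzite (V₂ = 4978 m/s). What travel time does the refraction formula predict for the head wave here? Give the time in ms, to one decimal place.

52.0 ms

t = x/V₂ + 2h·√(V₂²−V₁²)/(V₁V₂).
√(V₂²−V₁²) = √(4978²−1490²) = 4749.8 m/s; delay term = 2·17.9·4749.8/(1490·4978) = 0.02293 s.
t = 144.6/4978 + 0.02293 = 0.05197 s.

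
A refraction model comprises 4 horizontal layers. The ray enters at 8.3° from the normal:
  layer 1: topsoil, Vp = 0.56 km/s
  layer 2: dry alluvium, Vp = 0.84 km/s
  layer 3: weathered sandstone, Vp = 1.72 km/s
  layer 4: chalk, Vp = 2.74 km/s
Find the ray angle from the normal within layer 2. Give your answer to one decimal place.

Ray parameter p = sin 8.3° / 0.56 = 2.5778e-01 s/km.
sin θ_2 = p·V_2 = 2.5778e-01 × 0.84 = 0.2165.
θ_2 = arcsin 0.2165 = 12.51°.

12.5°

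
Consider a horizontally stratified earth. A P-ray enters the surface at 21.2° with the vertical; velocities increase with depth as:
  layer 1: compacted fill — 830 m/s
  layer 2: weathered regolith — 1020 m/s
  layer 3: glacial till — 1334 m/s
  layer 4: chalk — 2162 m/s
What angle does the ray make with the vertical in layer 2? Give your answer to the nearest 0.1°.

26.4°

Ray parameter p = sin 21.2° / 830 = 4.3569e-04 s/m.
sin θ_2 = p·V_2 = 4.3569e-04 × 1020 = 0.4444.
θ_2 = 26.39° from the vertical.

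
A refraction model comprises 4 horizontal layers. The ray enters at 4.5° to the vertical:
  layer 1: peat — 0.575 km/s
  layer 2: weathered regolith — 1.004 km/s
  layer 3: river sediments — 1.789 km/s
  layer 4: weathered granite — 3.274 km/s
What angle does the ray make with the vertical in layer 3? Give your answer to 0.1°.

14.1°

Snell's law across each interface conserves sin θ / V, so sin θ_3 = V_3·sin θ₁/V₁.
sin θ_3 = 1.789 × sin 4.5° / 0.575 = 0.2441.
θ_3 = arcsin 0.2441 = 14.13°.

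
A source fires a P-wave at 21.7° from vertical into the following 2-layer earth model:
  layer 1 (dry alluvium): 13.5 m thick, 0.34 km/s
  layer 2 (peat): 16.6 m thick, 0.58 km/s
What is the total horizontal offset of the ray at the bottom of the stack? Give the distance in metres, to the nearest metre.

19 m

Apply Snell's law at each interface; in layer i the horizontal offset is hᵢ·tan θᵢ.
Layer 1: θ = 21.70°; offset = 13.5·tan 21.70° = 5.372 m.
Layer 2: sin θ = 0.58·sin 21.7°/0.34 = 0.6307, θ = 39.11°; offset = 16.6·tan 39.11° = 13.493 m.
Σ offsets = 18.865 m.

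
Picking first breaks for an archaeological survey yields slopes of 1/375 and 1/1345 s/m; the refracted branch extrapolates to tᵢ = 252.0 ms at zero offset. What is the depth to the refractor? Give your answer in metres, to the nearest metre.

49 m

h = tᵢ·V₁·V₂ / (2·√(V₂²−V₁²)).
√(V₂²−V₁²) = √(1345² − 375²) = 1291.7 m/s.
h = 0.252 s × 375 × 1345 / (2 × 1291.7) = 49.20 m.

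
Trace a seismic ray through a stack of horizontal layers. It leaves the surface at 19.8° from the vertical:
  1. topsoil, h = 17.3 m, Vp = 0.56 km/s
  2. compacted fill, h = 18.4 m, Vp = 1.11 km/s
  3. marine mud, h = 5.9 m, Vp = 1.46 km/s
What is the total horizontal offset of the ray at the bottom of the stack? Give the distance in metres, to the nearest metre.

Apply Snell's law at each interface; in layer i the horizontal offset is hᵢ·tan θᵢ.
Layer 1: θ = 19.80°; offset = 17.3·tan 19.80° = 6.228 m.
Layer 2: sin θ = 1.11·sin 19.8°/0.56 = 0.6714, θ = 42.18°; offset = 18.4·tan 42.18° = 16.671 m.
Layer 3: sin θ = 1.46·sin 19.8°/0.56 = 0.8831, θ = 62.02°; offset = 5.9·tan 62.02° = 11.107 m.
Summing the layer offsets gives 34.006 m.

34 m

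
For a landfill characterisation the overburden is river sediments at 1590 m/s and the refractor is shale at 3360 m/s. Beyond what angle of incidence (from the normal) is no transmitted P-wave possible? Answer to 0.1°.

At critical incidence the refracted ray runs along the interface (θ₂ = 90°), so sin θ_c = V₁/V₂.
θ_c = arcsin(1590/3360) = arcsin 0.4732 = 28.24°.

28.2°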